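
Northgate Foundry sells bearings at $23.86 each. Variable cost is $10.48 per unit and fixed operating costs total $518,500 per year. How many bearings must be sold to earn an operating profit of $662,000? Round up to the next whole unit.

88,229 bearings

Each unit contributes $23.86 − $10.48 = $13.38.
Need Q such that Q × $13.38 − $518,500 = $662,000, i.e. Q = $1,180,500 / $13.38 = 88,228.70 → 88,229.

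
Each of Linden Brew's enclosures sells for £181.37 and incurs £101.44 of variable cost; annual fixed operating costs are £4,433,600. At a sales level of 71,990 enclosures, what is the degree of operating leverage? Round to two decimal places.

Total contribution margin = 71,990 × £79.93 = £5,754,160.70.
Subtracting fixed costs: EBIT = £5,754,160.70 − £4,433,600 = £1,320,560.70.
DOL = contribution ÷ EBIT = £5,754,160.70 ÷ £1,320,560.70 = 4.3574.

4.36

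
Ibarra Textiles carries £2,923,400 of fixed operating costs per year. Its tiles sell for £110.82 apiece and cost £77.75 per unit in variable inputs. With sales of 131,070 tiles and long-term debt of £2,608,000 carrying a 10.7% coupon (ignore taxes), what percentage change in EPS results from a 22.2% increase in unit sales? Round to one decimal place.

+85.0%

Total contribution margin = 131,070 × £33.07 = £4,334,484.90.
Operating income = contribution − fixed costs = £4,334,484.90 − £2,923,400 = £1,411,084.90.
Interest = £279,056.00, so EBIT − I = £1,132,028.90.
Degree of combined leverage = contribution ÷ (EBIT − I) = £4,334,484.90 ÷ £1,132,028.90 = 3.8290.
EPS therefore changes by 3.8290 × (+22.2%) = +85.0%.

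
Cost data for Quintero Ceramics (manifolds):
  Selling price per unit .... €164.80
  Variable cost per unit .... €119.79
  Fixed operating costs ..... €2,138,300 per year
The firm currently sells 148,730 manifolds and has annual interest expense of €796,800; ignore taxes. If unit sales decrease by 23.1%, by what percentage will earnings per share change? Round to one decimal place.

Total contribution margin = 148,730 × €45.01 = €6,694,337.30.
EBIT = €6,694,337.30 − €2,138,300 = €4,556,037.30.
After interest of €796,800.00, pre-tax earnings = €3,759,237.30.
DCL = total CM / (EBIT − I) = €6,694,337.30 / €3,759,237.30 = 1.7808.
EPS therefore changes by 1.7808 × (-23.1%) = -41.1%.

-41.1%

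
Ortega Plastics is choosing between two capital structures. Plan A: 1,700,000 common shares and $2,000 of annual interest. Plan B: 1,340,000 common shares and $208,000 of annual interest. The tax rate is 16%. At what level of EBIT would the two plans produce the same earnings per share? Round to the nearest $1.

$974,778

Set EPS_A = EPS_B: (EBIT − $2,000)(1 − 0.16) ÷ 1,700,000 = (EBIT − $208,000)(1 − 0.16) ÷ 1,340,000.
Cancelling (1 − t) and cross-multiplying: 1,340,000·(EBIT − 2,000) = 1,700,000·(EBIT − 208,000).
EBIT × (1,700,000 − 1,340,000) = 208,000 × 1,700,000 − 2,000 × 1,340,000 = 350,920,000,000, so EBIT = 350,920,000,000 ÷ 360,000 = 974,777.78.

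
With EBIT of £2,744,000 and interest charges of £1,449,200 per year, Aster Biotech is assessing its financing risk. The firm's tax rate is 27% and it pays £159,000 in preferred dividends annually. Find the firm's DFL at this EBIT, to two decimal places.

Annual interest charges come to £1,449,200.00.
Preferred dividends grossed up pre-tax: £159,000 / (1 − 0.27) = £217,808.22.
DFL = EBIT ÷ [EBIT − I − D_p/(1−t)] = £2,744,000 ÷ [£2,744,000 − £1,449,200.00 − £217,808.22] = £2,744,000 ÷ £1,076,991.78 = 2.5478.

2.55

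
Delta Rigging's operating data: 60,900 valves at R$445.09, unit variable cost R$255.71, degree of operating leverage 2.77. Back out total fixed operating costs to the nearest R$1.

R$7,369,617

At 60,900 units, contribution = 60,900 × R$189.38 = R$11,533,242.00.
Since DOL = CM ÷ EBIT, EBIT = R$11,533,242.00 ÷ 2.77 = R$4,163,625.27.
And FC = contribution − EBIT = R$11,533,242.00 − R$4,163,625.27 = R$7,369,617.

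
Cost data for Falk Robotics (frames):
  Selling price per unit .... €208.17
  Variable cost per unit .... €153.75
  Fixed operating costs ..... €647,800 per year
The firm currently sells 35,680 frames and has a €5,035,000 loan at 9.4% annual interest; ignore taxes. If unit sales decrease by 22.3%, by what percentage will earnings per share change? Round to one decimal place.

At 35,680 units, contribution = 35,680 × €54.42 = €1,941,705.60.
Operating income = contribution − fixed costs = €1,941,705.60 − €647,800 = €1,293,905.60.
Interest = €473,290.00, so EBIT − I = €820,615.60.
Degree of combined leverage = contribution ÷ (EBIT − I) = €1,941,705.60 ÷ €820,615.60 = 2.3662.
%ΔEPS = DCL × %ΔSales = 2.3662 × -22.3% = -52.8%.

-52.8%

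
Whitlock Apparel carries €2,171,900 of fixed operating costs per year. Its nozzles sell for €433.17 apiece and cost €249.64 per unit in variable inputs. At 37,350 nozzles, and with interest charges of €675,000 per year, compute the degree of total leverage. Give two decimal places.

1.71

Contribution at this volume is 37,350 × €183.53 = €6,854,845.50.
Operating income = contribution − fixed costs = €6,854,845.50 − €2,171,900 = €4,682,945.50. Interest = €675,000.00, so EBIT − I = €4,007,945.50.
DCL = contribution ÷ (EBIT − I) = €6,854,845.50 ÷ €4,007,945.50 = 1.7103.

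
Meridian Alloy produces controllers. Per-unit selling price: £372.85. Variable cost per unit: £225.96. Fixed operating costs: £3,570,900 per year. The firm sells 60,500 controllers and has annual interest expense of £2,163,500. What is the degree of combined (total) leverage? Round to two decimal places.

2.82

Total contribution margin = 60,500 × £146.89 = £8,886,845.00.
Subtracting fixed costs: EBIT = £8,886,845.00 − £3,570,900 = £5,315,945.00. Interest = £2,163,500.00, so EBIT − I = £3,152,445.00.
DCL = contribution ÷ (EBIT − I) = £8,886,845.00 ÷ £3,152,445.00 = 2.8190.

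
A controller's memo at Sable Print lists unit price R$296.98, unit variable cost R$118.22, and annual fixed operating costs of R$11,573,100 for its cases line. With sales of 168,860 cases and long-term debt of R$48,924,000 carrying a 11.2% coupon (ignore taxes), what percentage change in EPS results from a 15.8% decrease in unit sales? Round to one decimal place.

-36.3%

At 168,860 units, contribution = 168,860 × R$178.76 = R$30,185,413.60.
Operating income = contribution − fixed costs = R$30,185,413.60 − R$11,573,100 = R$18,612,313.60.
After interest of R$5,479,488.00, pre-tax earnings = R$13,132,825.60.
Degree of combined leverage = contribution ÷ (EBIT − I) = R$30,185,413.60 ÷ R$13,132,825.60 = 2.2985.
EPS therefore changes by 2.2985 × (-15.8%) = -36.3%.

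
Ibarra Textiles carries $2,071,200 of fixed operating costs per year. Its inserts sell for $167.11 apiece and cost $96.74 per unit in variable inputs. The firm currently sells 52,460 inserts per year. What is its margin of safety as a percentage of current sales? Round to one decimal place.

Contribution margin per unit = $167.11 − $96.74 = $70.37. Break-even units = $2,071,200 ÷ $70.37 = 29,433.00; break-even revenue = 29,433.00 × $167.11 = $4,918,548.13.
Actual sales revenue = 52,460 × $167.11 = $8,766,590.60.
Margin of safety = ($8,766,590.60 − $4,918,548.13) ÷ $8,766,590.60 = 43.9%.

43.9%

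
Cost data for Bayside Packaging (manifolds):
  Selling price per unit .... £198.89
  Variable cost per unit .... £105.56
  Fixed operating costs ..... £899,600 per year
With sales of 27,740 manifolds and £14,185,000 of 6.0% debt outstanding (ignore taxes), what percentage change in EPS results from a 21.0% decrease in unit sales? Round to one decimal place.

-64.9%

Contribution at this volume is 27,740 × £93.33 = £2,588,974.20.
Subtracting fixed costs: EBIT = £2,588,974.20 − £899,600 = £1,689,374.20.
Interest = £851,100.00, so EBIT − I = £838,274.20.
Degree of combined leverage = contribution ÷ (EBIT − I) = £2,588,974.20 ÷ £838,274.20 = 3.0885.
EPS therefore changes by 3.0885 × (-21.0%) = -64.9%.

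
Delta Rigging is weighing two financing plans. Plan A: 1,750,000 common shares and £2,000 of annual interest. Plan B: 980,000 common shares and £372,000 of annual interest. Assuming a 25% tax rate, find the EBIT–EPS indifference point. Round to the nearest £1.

£842,909

Set EPS_A = EPS_B: (EBIT − £2,000)(1 − 0.25) ÷ 1,750,000 = (EBIT − £372,000)(1 − 0.25) ÷ 980,000.
Cancelling (1 − t) and cross-multiplying: 980,000·(EBIT − 2,000) = 1,750,000·(EBIT − 372,000).
EBIT × (1,750,000 − 980,000) = 372,000 × 1,750,000 − 2,000 × 980,000 = 649,040,000,000, so EBIT = 649,040,000,000 ÷ 770,000 = 842,909.09.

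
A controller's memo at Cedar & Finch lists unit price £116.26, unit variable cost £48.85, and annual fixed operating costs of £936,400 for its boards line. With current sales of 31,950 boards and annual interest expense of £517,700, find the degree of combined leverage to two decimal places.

3.08

At 31,950 units, contribution = 31,950 × £67.41 = £2,153,749.50.
Operating income = contribution − fixed costs = £2,153,749.50 − £936,400 = £1,217,349.50. Interest = £517,700.00, so EBIT − I = £699,649.50.
Degree of total leverage = total CM / (EBIT − interest) = £2,153,749.50 / £699,649.50 = 3.0783.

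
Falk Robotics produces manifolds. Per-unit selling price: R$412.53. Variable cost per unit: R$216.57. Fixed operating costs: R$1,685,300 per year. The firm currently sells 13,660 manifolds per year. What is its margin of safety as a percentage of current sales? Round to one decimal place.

37.0%

Unit CM = price − variable cost = R$412.53 − R$216.57 = R$195.96. Break-even units = R$1,685,300 ÷ R$195.96 = 8,600.22; break-even revenue = 8,600.22 × R$412.53 = R$3,547,850.63.
Actual sales revenue = 13,660 × R$412.53 = R$5,635,159.80.
Margin of safety = (R$5,635,159.80 − R$3,547,850.63) ÷ R$5,635,159.80 = 37.0%.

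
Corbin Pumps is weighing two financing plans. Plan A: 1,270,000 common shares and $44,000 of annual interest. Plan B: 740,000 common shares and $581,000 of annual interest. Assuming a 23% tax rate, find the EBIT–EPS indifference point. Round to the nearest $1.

$1,330,774

At indifference, (EBIT − 44,000)(1 − t)/1,270,000 = (EBIT − 581,000)(1 − t)/740,000.
The (1 − t) factor cancels: (EBIT − 44,000) × 740,000 = (EBIT − 581,000) × 1,270,000.
EBIT × (1,270,000 − 740,000) = 581,000 × 1,270,000 − 44,000 × 740,000 = 705,310,000,000, so EBIT = 705,310,000,000 ÷ 530,000 = 1,330,773.58.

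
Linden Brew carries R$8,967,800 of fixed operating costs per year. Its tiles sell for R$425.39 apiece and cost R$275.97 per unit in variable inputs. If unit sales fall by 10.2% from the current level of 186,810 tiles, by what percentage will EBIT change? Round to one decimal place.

Contribution at this volume is 186,810 × R$149.42 = R$27,913,150.20.
Operating income = contribution − fixed costs = R$27,913,150.20 − R$8,967,800 = R$18,945,350.20.
So DOL = total CM / EBIT = R$27,913,150.20 / R$18,945,350.20 = 1.4734.
%ΔEBIT = DOL × %ΔSales = 1.4734 × -10.2% = -15.0%.

-15.0%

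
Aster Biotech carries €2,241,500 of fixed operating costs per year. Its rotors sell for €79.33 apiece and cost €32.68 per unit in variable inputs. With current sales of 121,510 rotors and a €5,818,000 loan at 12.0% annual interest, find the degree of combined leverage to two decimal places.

2.08

Total contribution margin = 121,510 × €46.65 = €5,668,441.50.
Operating income = contribution − fixed costs = €5,668,441.50 − €2,241,500 = €3,426,941.50. Interest = €698,160.00, so EBIT − I = €2,728,781.50.
DCL = contribution ÷ (EBIT − I) = €5,668,441.50 ÷ €2,728,781.50 = 2.0773.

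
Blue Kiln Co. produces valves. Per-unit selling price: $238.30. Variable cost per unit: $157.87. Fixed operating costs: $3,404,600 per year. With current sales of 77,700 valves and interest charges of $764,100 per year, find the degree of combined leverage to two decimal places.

3.00

Contribution at this volume is 77,700 × $80.43 = $6,249,411.00.
Subtracting fixed costs: EBIT = $6,249,411.00 − $3,404,600 = $2,844,811.00. Interest = $764,100.00, so EBIT − I = $2,080,711.00.
DCL = contribution ÷ (EBIT − I) = $6,249,411.00 ÷ $2,080,711.00 = 3.0035.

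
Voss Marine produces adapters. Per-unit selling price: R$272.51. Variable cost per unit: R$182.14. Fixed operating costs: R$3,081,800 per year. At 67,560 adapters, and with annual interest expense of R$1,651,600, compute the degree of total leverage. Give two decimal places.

Total contribution margin = 67,560 × R$90.37 = R$6,105,397.20.
Operating income = contribution − fixed costs = R$6,105,397.20 − R$3,081,800 = R$3,023,597.20. Interest = R$1,651,600.00.
DOL = R$6,105,397.20 ÷ R$3,023,597.20 = 2.0192; DFL = R$3,023,597.20 ÷ R$1,371,997.20 = 2.2038.
DCL = DOL × DFL = 2.0192 × 2.2038 = 4.4499.

4.45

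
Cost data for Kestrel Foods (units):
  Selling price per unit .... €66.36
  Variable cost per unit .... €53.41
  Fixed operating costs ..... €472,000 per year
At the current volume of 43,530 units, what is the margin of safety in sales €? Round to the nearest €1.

€469,970

Contribution margin per unit = €66.36 − €53.41 = €12.95. Break-even units = €472,000 ÷ €12.95 = 36,447.88; break-even revenue = 36,447.88 × €66.36 = €2,418,681.08.
Actual sales revenue = 43,530 × €66.36 = €2,888,650.80.
Margin of safety = €2,888,650.80 − €2,418,681.08 = €469,970.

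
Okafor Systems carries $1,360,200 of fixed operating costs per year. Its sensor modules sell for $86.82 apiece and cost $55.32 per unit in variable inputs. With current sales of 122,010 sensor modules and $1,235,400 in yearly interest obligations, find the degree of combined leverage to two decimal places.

3.08

Total contribution margin = 122,010 × $31.50 = $3,843,315.00.
Subtracting fixed costs: EBIT = $3,843,315.00 − $1,360,200 = $2,483,115.00. Interest = $1,235,400.00, so EBIT − I = $1,247,715.00.
DCL = contribution ÷ (EBIT − I) = $3,843,315.00 ÷ $1,247,715.00 = 3.0803.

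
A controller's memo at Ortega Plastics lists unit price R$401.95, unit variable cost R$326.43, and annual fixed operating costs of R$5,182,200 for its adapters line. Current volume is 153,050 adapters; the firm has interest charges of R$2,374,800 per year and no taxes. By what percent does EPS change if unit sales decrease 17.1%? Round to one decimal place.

-49.4%

At 153,050 units, contribution = 153,050 × R$75.52 = R$11,558,336.00.
Operating income = contribution − fixed costs = R$11,558,336.00 − R$5,182,200 = R$6,376,136.00.
Interest = R$2,374,800.00, so EBIT − I = R$4,001,336.00.
DCL = total CM / (EBIT − I) = R$11,558,336.00 / R$4,001,336.00 = 2.8886.
EPS therefore changes by 2.8886 × (-17.1%) = -49.4%.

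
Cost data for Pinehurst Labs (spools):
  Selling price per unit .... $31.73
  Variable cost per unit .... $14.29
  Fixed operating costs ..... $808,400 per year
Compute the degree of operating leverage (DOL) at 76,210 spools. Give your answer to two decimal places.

2.55

Contribution at this volume is 76,210 × $17.44 = $1,329,102.40.
Subtracting fixed costs: EBIT = $1,329,102.40 − $808,400 = $520,702.40.
So DOL = total CM / EBIT = $1,329,102.40 / $520,702.40 = 2.5525.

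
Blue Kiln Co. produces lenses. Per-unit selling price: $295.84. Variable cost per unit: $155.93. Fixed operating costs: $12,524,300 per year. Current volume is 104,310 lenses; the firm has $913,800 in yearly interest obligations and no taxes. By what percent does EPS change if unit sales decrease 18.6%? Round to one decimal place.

-234.8%

At 104,310 units, contribution = 104,310 × $139.91 = $14,594,012.10.
Operating income = contribution − fixed costs = $14,594,012.10 − $12,524,300 = $2,069,712.10.
After interest of $913,800.00, pre-tax earnings = $1,155,912.10.
DCL = total CM / (EBIT − I) = $14,594,012.10 / $1,155,912.10 = 12.6255.
%ΔEPS = DCL × %ΔSales = 12.6255 × -18.6% = -234.8%.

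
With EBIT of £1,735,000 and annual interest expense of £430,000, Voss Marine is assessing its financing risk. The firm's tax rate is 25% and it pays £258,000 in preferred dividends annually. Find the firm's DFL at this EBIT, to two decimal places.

Annual interest charges come to £430,000.00.
Pre-tax preferred-dividend burden = £258,000 ÷ (1 − 0.25) = £344,000.00.
DFL = EBIT ÷ [EBIT − I − D_p/(1−t)] = £1,735,000 ÷ [£1,735,000 − £430,000.00 − £344,000.00] = £1,735,000 ÷ £961,000.00 = 1.8054.

1.81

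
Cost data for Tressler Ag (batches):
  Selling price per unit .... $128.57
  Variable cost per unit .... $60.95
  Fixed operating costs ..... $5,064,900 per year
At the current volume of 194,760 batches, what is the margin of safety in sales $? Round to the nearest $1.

Each unit contributes $128.57 − $60.95 = $67.62. Break-even units = $5,064,900 ÷ $67.62 = 74,902.40; break-even revenue = 74,902.40 × $128.57 = $9,630,201.02.
Current sales = 194,760 × $128.57 = $25,040,293.20.
Margin of safety = $25,040,293.20 − $9,630,201.02 = $15,410,092.

$15,410,092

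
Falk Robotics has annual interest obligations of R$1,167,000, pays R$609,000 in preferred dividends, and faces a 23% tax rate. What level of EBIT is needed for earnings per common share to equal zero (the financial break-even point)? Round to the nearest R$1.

R$1,957,909

Grossing the preferred dividend up to pre-tax terms: R$609,000 / (1 − 0.23) = R$790,909.09.
Financial break-even EBIT = interest + D_p ÷ (1 − t) = R$1,167,000 + R$790,909.09 = R$1,957,909.09.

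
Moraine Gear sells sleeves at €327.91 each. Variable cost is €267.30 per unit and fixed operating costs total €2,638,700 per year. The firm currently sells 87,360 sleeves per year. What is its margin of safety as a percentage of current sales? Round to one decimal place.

Unit CM = price − variable cost = €327.91 − €267.30 = €60.61. Break-even units = €2,638,700 ÷ €60.61 = 43,535.72; break-even revenue = 43,535.72 × €327.91 = €14,275,798.00.
Current sales = 87,360 × €327.91 = €28,646,217.60.
Margin of safety = (€28,646,217.60 − €14,275,798.00) ÷ €28,646,217.60 = 50.2%.

50.2%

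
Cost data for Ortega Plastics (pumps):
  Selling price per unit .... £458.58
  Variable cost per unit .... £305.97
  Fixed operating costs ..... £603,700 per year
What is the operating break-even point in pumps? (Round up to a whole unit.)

3,956 pumps

Unit CM = price − variable cost = £458.58 − £305.97 = £152.61.
Units to break even: £603,700 ÷ £152.61 = 3,955.84, rounded up to 3,956.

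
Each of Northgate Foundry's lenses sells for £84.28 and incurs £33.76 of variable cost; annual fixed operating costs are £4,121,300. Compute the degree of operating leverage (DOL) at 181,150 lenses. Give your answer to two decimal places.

1.82

At 181,150 units, contribution = 181,150 × £50.52 = £9,151,698.00.
Operating income = contribution − fixed costs = £9,151,698.00 − £4,121,300 = £5,030,398.00.
Degree of operating leverage = £9,151,698.00 / £5,030,398.00 = 1.8193.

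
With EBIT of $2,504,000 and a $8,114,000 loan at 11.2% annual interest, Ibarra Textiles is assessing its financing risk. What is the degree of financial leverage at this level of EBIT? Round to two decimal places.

Interest = $908,768.00.
Degree of financial leverage = EBIT / (EBIT − interest) = $2,504,000 / $1,595,232.00 = 1.5697.

1.57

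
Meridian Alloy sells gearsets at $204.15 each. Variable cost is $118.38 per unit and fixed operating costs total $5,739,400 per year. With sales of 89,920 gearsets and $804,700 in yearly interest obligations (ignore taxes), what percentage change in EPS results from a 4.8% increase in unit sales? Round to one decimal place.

+31.7%

Contribution at this volume is 89,920 × $85.77 = $7,712,438.40.
Operating income = contribution − fixed costs = $7,712,438.40 − $5,739,400 = $1,973,038.40.
After interest of $804,700.00, pre-tax earnings = $1,168,338.40.
Degree of combined leverage = contribution ÷ (EBIT − I) = $7,712,438.40 ÷ $1,168,338.40 = 6.6012.
EPS therefore changes by 6.6012 × (+4.8%) = +31.7%.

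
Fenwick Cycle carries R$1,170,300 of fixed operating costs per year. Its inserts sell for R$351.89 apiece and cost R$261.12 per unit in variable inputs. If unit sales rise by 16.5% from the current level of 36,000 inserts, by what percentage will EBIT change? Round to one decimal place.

Total contribution margin = 36,000 × R$90.77 = R$3,267,720.00.
EBIT = R$3,267,720.00 − R$1,170,300 = R$2,097,420.00.
DOL = contribution ÷ EBIT = R$3,267,720.00 ÷ R$2,097,420.00 = 1.5580.
%ΔEBIT = DOL × %ΔSales = 1.5580 × +16.5% = +25.7%.

+25.7%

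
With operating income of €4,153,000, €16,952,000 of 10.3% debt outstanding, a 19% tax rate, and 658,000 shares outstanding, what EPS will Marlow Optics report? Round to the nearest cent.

Interest = €1,746,056.00, so EBT = €4,153,000 − €1,746,056.00 = €2,406,944.00.
Net income = €2,406,944.00 × (1 − 0.19) = €1,949,624.64.
EPS = €1,949,624.64 ÷ 658,000 = €2.96.

€2.96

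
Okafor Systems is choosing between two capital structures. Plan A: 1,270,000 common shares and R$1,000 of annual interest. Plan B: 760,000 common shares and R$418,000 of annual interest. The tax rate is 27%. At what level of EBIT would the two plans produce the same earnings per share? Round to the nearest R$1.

At indifference, (EBIT − 1,000)(1 − t)/1,270,000 = (EBIT − 418,000)(1 − t)/760,000.
Cancelling (1 − t) and cross-multiplying: 760,000·(EBIT − 1,000) = 1,270,000·(EBIT − 418,000).
Solving, EBIT = (418,000·1,270,000 − 1,000·760,000) / (1,270,000 − 760,000) = 530,100,000,000 / 510,000 = 1,039,411.76.

R$1,039,412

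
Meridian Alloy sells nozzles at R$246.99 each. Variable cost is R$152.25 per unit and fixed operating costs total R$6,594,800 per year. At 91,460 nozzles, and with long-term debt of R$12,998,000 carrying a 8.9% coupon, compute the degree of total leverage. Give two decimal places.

9.49

Total contribution margin = 91,460 × R$94.74 = R$8,664,920.40.
EBIT = R$8,664,920.40 − R$6,594,800 = R$2,070,120.40. Interest = R$1,156,822.00, so EBIT − I = R$913,298.40.
DCL = contribution ÷ (EBIT − I) = R$8,664,920.40 ÷ R$913,298.40 = 9.4875.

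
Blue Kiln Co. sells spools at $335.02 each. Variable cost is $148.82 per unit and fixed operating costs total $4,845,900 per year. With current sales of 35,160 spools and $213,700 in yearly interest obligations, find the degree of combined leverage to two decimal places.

Contribution at this volume is 35,160 × $186.20 = $6,546,792.00.
Subtracting fixed costs: EBIT = $6,546,792.00 − $4,845,900 = $1,700,892.00. Interest = $213,700.00.
DOL = $6,546,792.00 ÷ $1,700,892.00 = 3.8490; DFL = $1,700,892.00 ÷ $1,487,192.00 = 1.1437.
DCL = DOL × DFL = 3.8490 × 1.1437 = 4.4021.

4.40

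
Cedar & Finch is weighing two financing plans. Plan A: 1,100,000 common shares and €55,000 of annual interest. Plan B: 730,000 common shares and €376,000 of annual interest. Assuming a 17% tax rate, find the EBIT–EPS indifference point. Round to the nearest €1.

€1,009,324

At indifference, (EBIT − 55,000)(1 − t)/1,100,000 = (EBIT − 376,000)(1 − t)/730,000.
The (1 − t) factor cancels: (EBIT − 55,000) × 730,000 = (EBIT − 376,000) × 1,100,000.
EBIT × (1,100,000 − 730,000) = 376,000 × 1,100,000 − 55,000 × 730,000 = 373,450,000,000, so EBIT = 373,450,000,000 ÷ 370,000 = 1,009,324.32.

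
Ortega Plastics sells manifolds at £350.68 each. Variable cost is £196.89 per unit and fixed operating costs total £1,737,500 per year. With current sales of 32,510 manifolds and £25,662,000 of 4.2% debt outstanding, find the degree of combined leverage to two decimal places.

2.29

Total contribution margin = 32,510 × £153.79 = £4,999,712.90.
Operating income = contribution − fixed costs = £4,999,712.90 − £1,737,500 = £3,262,212.90. Interest = £1,077,804.00.
DOL = £4,999,712.90 ÷ £3,262,212.90 = 1.5326; DFL = £3,262,212.90 ÷ £2,184,408.90 = 1.4934.
Combined leverage = 1.5326 × 1.4934 = 2.2888.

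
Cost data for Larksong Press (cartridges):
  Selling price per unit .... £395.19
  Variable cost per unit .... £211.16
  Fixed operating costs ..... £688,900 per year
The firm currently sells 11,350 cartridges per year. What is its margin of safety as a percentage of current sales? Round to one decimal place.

Contribution margin per unit = £395.19 − £211.16 = £184.03. Break-even units = £688,900 ÷ £184.03 = 3,743.41; break-even revenue = 3,743.41 × £395.19 = £1,479,358.75.
Actual sales revenue = 11,350 × £395.19 = £4,485,406.50.
Margin of safety = (£4,485,406.50 − £1,479,358.75) ÷ £4,485,406.50 = 67.0%.

67.0%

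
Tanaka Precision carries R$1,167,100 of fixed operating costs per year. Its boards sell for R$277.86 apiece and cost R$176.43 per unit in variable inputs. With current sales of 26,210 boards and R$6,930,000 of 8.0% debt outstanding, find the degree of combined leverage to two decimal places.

Contribution at this volume is 26,210 × R$101.43 = R$2,658,480.30.
Operating income = contribution − fixed costs = R$2,658,480.30 − R$1,167,100 = R$1,491,380.30. Interest = R$554,400.00.
DOL = R$2,658,480.30 ÷ R$1,491,380.30 = 1.7826; DFL = R$1,491,380.30 ÷ R$936,980.30 = 1.5917.
DCL = DOL × DFL = 1.7826 × 1.5917 = 2.8374.

2.84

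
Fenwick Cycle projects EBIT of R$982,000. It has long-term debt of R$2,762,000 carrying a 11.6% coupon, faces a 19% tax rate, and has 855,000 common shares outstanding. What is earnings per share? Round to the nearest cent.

Pre-tax income = R$982,000 − R$320,392.00 = R$661,608.00.
After tax at 19%: net income = R$661,608.00 × 0.81 = R$535,902.48.
Per share: R$535,902.48 / 855,000 shares = R$0.63.

R$0.63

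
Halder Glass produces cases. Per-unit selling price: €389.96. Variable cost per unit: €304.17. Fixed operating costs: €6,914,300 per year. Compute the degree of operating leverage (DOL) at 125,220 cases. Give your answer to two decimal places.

Contribution at this volume is 125,220 × €85.79 = €10,742,623.80.
EBIT = €10,742,623.80 − €6,914,300 = €3,828,323.80.
Degree of operating leverage = €10,742,623.80 / €3,828,323.80 = 2.8061.

2.81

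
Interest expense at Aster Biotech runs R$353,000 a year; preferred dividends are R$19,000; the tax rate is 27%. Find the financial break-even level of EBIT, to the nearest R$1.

R$379,027

Grossing the preferred dividend up to pre-tax terms: R$19,000 / (1 − 0.27) = R$26,027.40.
EPS = 0 when EBIT covers interest plus the pre-tax preferred burden: R$353,000 + R$26,027.40 = R$379,027.40.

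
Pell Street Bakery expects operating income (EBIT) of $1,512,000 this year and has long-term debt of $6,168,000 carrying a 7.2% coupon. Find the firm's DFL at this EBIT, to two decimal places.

1.42

Interest = $444,096.00.
Degree of financial leverage = EBIT / (EBIT − interest) = $1,512,000 / $1,067,904.00 = 1.4159.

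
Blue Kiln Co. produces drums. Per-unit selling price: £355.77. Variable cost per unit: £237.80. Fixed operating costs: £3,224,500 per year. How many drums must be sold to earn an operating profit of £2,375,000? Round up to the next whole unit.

Each unit contributes £355.77 − £237.80 = £117.97.
Units = (FC + target) / CM = (£3,224,500 + £2,375,000) / £117.97 = 47,465.46, so 47,466 drums.

47,466 drums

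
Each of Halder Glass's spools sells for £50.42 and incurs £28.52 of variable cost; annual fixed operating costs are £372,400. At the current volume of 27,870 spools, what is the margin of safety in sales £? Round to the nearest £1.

Contribution margin per unit = £50.42 − £28.52 = £21.90. Break-even units = £372,400 ÷ £21.90 = 17,004.57; break-even revenue = 17,004.57 × £50.42 = £857,370.23.
Actual sales revenue = 27,870 × £50.42 = £1,405,205.40.
Margin of safety = £1,405,205.40 − £857,370.23 = £547,835.

£547,835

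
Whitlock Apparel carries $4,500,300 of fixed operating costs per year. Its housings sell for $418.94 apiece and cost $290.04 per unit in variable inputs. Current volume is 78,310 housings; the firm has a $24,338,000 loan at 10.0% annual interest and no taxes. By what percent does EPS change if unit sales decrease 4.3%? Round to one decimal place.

-13.7%

At 78,310 units, contribution = 78,310 × $128.90 = $10,094,159.00.
Subtracting fixed costs: EBIT = $10,094,159.00 − $4,500,300 = $5,593,859.00.
Interest = $2,433,800.00, so EBIT − I = $3,160,059.00.
DCL = total CM / (EBIT − I) = $10,094,159.00 / $3,160,059.00 = 3.1943.
%ΔEPS = DCL × %ΔSales = 3.1943 × -4.3% = -13.7%.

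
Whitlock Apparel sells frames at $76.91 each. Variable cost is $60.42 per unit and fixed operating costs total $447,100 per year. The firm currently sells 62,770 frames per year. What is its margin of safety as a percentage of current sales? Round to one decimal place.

56.8%

Each unit contributes $76.91 − $60.42 = $16.49. Break-even units = $447,100 ÷ $16.49 = 27,113.40; break-even revenue = 27,113.40 × $76.91 = $2,085,291.75.
Actual sales revenue = 62,770 × $76.91 = $4,827,640.70.
Margin of safety = ($4,827,640.70 − $2,085,291.75) ÷ $4,827,640.70 = 56.8%.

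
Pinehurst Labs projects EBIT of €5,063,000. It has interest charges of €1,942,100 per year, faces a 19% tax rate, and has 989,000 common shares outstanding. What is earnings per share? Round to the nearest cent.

Interest = €1,942,100.00, so EBT = €5,063,000 − €1,942,100.00 = €3,120,900.00.
Net income = €3,120,900.00 × (1 − 0.19) = €2,527,929.00.
EPS = €2,527,929.00 ÷ 989,000 = €2.56.

€2.56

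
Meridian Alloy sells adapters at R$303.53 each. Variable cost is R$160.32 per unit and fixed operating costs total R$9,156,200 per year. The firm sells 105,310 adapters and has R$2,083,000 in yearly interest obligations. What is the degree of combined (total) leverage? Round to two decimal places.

At 105,310 units, contribution = 105,310 × R$143.21 = R$15,081,445.10.
Subtracting fixed costs: EBIT = R$15,081,445.10 − R$9,156,200 = R$5,925,245.10. Interest = R$2,083,000.00.
DOL = R$15,081,445.10 ÷ R$5,925,245.10 = 2.5453; DFL = R$5,925,245.10 ÷ R$3,842,245.10 = 1.5421.
Combined leverage = 2.5453 × 1.5421 = 3.9251.

3.93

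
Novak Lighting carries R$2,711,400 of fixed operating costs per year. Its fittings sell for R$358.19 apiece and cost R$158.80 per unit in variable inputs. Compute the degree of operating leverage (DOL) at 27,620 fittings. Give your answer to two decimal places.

At 27,620 units, contribution = 27,620 × R$199.39 = R$5,507,151.80.
Operating income = contribution − fixed costs = R$5,507,151.80 − R$2,711,400 = R$2,795,751.80.
Degree of operating leverage = R$5,507,151.80 / R$2,795,751.80 = 1.9698.

1.97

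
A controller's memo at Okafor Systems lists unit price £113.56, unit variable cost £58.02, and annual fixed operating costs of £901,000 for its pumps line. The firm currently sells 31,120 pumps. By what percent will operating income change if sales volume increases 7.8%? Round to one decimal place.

Total contribution margin = 31,120 × £55.54 = £1,728,404.80.
Operating income = contribution − fixed costs = £1,728,404.80 − £901,000 = £827,404.80.
Degree of operating leverage = £1,728,404.80 / £827,404.80 = 2.0889.
Operating income changes by 2.0889 × +7.8% = +16.3%.

+16.3%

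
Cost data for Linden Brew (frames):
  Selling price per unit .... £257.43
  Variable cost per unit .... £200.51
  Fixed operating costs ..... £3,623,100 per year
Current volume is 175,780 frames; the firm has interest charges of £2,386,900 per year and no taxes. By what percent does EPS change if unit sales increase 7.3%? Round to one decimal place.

+18.3%

Total contribution margin = 175,780 × £56.92 = £10,005,397.60.
EBIT = £10,005,397.60 − £3,623,100 = £6,382,297.60.
Interest = £2,386,900.00, so EBIT − I = £3,995,397.60.
DCL = total CM / (EBIT − I) = £10,005,397.60 / £3,995,397.60 = 2.5042.
EPS therefore changes by 2.5042 × (+7.3%) = +18.3%.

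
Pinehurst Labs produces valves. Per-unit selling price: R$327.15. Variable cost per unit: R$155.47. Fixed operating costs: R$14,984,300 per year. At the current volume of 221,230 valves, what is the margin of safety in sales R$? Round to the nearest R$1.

R$43,821,610

Unit CM = price − variable cost = R$327.15 − R$155.47 = R$171.68. Break-even units = R$14,984,300 ÷ R$171.68 = 87,280.41; break-even revenue = 87,280.41 × R$327.15 = R$28,553,784.63.
Current sales = 221,230 × R$327.15 = R$72,375,394.50.
Margin of safety = R$72,375,394.50 − R$28,553,784.63 = R$43,821,610.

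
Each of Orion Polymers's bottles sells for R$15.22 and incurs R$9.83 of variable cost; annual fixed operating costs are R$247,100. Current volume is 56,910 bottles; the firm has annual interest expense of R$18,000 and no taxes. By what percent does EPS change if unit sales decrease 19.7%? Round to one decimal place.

-145.1%

At 56,910 units, contribution = 56,910 × R$5.39 = R$306,744.90.
EBIT = R$306,744.90 − R$247,100 = R$59,644.90.
Interest = R$18,000.00, so EBIT − I = R$41,644.90.
Degree of combined leverage = contribution ÷ (EBIT − I) = R$306,744.90 ÷ R$41,644.90 = 7.3657.
%ΔEPS = DCL × %ΔSales = 7.3657 × -19.7% = -145.1%.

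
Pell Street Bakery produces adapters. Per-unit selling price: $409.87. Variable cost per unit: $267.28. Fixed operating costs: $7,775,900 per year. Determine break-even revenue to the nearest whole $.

$22,351,554

Contribution margin per unit = $409.87 − $267.28 = $142.59, a CM ratio of $142.59 ÷ $409.87 = 0.3479.
Break-even sales = FC ÷ CM ratio = $7,775,900 × $409.87 / $142.59 = $22,351,554.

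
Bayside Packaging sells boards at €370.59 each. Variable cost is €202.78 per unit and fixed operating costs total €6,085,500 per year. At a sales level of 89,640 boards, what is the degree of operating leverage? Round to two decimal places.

1.68

At 89,640 units, contribution = 89,640 × €167.81 = €15,042,488.40.
Operating income = contribution − fixed costs = €15,042,488.40 − €6,085,500 = €8,956,988.40.
So DOL = total CM / EBIT = €15,042,488.40 / €8,956,988.40 = 1.6794.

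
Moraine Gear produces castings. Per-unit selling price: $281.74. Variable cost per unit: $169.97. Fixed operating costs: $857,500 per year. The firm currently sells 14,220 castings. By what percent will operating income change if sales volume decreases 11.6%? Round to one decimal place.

-25.2%

Contribution at this volume is 14,220 × $111.77 = $1,589,369.40.
Subtracting fixed costs: EBIT = $1,589,369.40 − $857,500 = $731,869.40.
DOL = contribution ÷ EBIT = $1,589,369.40 ÷ $731,869.40 = 2.1717.
So EBIT moves 2.1717 × (-11.6%) = -25.2%.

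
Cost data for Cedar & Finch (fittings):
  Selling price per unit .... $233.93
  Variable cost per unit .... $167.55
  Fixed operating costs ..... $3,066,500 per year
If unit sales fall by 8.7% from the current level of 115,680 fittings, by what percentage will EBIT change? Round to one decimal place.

At 115,680 units, contribution = 115,680 × $66.38 = $7,678,838.40.
EBIT = $7,678,838.40 − $3,066,500 = $4,612,338.40.
Degree of operating leverage = $7,678,838.40 / $4,612,338.40 = 1.6648.
%ΔEBIT = DOL × %ΔSales = 1.6648 × -8.7% = -14.5%.

-14.5%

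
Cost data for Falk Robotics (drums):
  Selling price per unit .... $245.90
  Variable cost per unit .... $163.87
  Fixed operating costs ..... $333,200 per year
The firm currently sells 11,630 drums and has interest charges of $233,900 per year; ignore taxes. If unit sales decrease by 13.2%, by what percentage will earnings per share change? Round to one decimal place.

At 11,630 units, contribution = 11,630 × $82.03 = $954,008.90.
Operating income = contribution − fixed costs = $954,008.90 − $333,200 = $620,808.90.
After interest of $233,900.00, pre-tax earnings = $386,908.90.
Degree of combined leverage = contribution ÷ (EBIT − I) = $954,008.90 ÷ $386,908.90 = 2.4657.
EPS therefore changes by 2.4657 × (-13.2%) = -32.5%.

-32.5%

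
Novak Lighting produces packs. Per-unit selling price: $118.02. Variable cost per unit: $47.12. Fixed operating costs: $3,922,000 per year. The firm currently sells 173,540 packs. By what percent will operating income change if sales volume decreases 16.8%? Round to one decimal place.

-24.7%

Contribution at this volume is 173,540 × $70.90 = $12,303,986.00.
Operating income = contribution − fixed costs = $12,303,986.00 − $3,922,000 = $8,381,986.00.
DOL = contribution ÷ EBIT = $12,303,986.00 ÷ $8,381,986.00 = 1.4679.
So EBIT moves 1.4679 × (-16.8%) = -24.7%.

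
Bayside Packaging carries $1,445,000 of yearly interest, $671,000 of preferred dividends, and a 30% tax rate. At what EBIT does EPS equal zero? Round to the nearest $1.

Grossing the preferred dividend up to pre-tax terms: $671,000 / (1 − 0.30) = $958,571.43.
EPS = 0 when EBIT covers interest plus the pre-tax preferred burden: $1,445,000 + $958,571.43 = $2,403,571.43.

$2,403,571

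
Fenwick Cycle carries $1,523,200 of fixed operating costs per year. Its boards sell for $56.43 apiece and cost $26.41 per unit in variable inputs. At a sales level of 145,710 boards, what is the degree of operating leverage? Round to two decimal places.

At 145,710 units, contribution = 145,710 × $30.02 = $4,374,214.20.
Subtracting fixed costs: EBIT = $4,374,214.20 − $1,523,200 = $2,851,014.20.
So DOL = total CM / EBIT = $4,374,214.20 / $2,851,014.20 = 1.5343.

1.53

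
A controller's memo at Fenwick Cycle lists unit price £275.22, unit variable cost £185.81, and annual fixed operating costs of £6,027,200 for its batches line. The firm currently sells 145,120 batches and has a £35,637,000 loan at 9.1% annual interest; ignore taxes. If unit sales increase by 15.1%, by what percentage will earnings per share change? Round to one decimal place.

Total contribution margin = 145,120 × £89.41 = £12,975,179.20.
EBIT = £12,975,179.20 − £6,027,200 = £6,947,979.20.
After interest of £3,242,967.00, pre-tax earnings = £3,705,012.20.
Degree of combined leverage = contribution ÷ (EBIT − I) = £12,975,179.20 ÷ £3,705,012.20 = 3.5021.
%ΔEPS = DCL × %ΔSales = 3.5021 × +15.1% = +52.9%.

+52.9%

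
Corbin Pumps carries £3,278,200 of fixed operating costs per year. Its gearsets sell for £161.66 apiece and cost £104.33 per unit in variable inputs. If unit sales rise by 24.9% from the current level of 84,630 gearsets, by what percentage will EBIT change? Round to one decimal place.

At 84,630 units, contribution = 84,630 × £57.33 = £4,851,837.90.
EBIT = £4,851,837.90 − £3,278,200 = £1,573,637.90.
DOL = contribution ÷ EBIT = £4,851,837.90 ÷ £1,573,637.90 = 3.0832.
So EBIT moves 3.0832 × (+24.9%) = +76.8%.

+76.8%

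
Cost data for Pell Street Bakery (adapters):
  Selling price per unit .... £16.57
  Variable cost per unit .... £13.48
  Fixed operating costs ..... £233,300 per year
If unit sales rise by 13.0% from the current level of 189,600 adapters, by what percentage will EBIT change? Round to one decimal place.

+21.6%

Total contribution margin = 189,600 × £3.09 = £585,864.00.
Operating income = contribution − fixed costs = £585,864.00 − £233,300 = £352,564.00.
DOL = contribution ÷ EBIT = £585,864.00 ÷ £352,564.00 = 1.6617.
Operating income changes by 1.6617 × +13.0% = +21.6%.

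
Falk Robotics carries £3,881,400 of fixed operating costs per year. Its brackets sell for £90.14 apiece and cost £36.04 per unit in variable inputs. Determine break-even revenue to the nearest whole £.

£6,467,087

Contribution margin per unit = £90.14 − £36.04 = £54.10, a CM ratio of £54.10 ÷ £90.14 = 0.6002.
Break-even revenue = fixed costs × price ÷ CM = £3,881,400 × £90.14 ÷ £54.10 = £6,467,087.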